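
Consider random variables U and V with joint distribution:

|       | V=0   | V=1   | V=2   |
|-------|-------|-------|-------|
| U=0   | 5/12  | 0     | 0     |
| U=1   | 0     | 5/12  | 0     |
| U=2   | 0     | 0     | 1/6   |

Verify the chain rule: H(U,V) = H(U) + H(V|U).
Left side:
H(U,V) = -[(5/12)·log₂(5/12) + (5/12)·log₂(5/12) + (1/6)·log₂(1/6)]
  = 0.5263 + 0.5263 + 0.4308
  = 1.4834 bits

Right side:
Marginal P(U) (row sums):
  P(U=0) = 5/12 + 0 + 0 = 5/12
  P(U=1) = 0 + 5/12 + 0 = 5/12
  P(U=2) = 0 + 0 + 1/6 = 1/6
H(U) = -[(5/12)·log₂(5/12) + (5/12)·log₂(5/12) + (1/6)·log₂(1/6)]
  = 0.5263 + 0.5263 + 0.4308
  = 1.4834 bits
H(V|U) = -Σ P(U,V)·log₂ P(V|U), where P(V|U) = P(U,V) / P(U)
  (cells with P(U,V) = 0 contribute 0)
  (U=0,V=0): P(V|U) = (5/12)/(5/12) = 1;  -(5/12)·log₂(1) = 0.0000
  (U=1,V=1): P(V|U) = (5/12)/(5/12) = 1;  -(5/12)·log₂(1) = 0.0000
  (U=2,V=2): P(V|U) = (1/6)/(1/6) = 1;  -(1/6)·log₂(1) = 0.0000
H(V|U) = 0.0000 + 0.0000 + 0.0000
  = 0.0000 bits
H(U) + H(V|U) = 1.4834 + 0.0000 = 1.4834 bits

Both sides equal 1.4834 bits, so the chain rule holds ✓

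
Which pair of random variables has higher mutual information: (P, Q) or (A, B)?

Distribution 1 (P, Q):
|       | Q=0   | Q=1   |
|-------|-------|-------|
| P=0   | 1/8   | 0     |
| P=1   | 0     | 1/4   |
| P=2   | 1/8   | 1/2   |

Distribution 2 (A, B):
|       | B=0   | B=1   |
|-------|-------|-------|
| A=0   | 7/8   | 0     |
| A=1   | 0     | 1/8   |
Distribution 1 (P, Q):
Marginal P(P) (row sums):
  P(P=0) = 1/8 + 0 = 1/8
  P(P=1) = 0 + 1/4 = 1/4
  P(P=2) = 1/8 + 1/2 = 5/8
Marginal P(Q) (column sums):
  P(Q=0) = 1/8 + 0 + 1/8 = 1/4
  P(Q=1) = 0 + 1/4 + 1/2 = 3/4

H(P) = -[(1/8)·log₂(1/8) + (1/4)·log₂(1/4) + (5/8)·log₂(5/8)]
  = 0.3750 + 0.5000 + 0.4238
  = 1.2988 bits
H(Q) = -[(1/4)·log₂(1/4) + (3/4)·log₂(3/4)]
  = 0.5000 + 0.3113
  = 0.8113 bits
H(P,Q) = -[(1/8)·log₂(1/8) + (1/4)·log₂(1/4) + (1/8)·log₂(1/8) + (1/2)·log₂(1/2)]
  = 0.3750 + 0.5000 + 0.3750 + 0.5000
  = 1.7500 bits

I(P;Q) = H(P) + H(Q) - H(P,Q)
  = 1.2988 + 0.8113 - 1.7500
  = 0.3601 bits

Distribution 2 (A, B):
Marginal P(A) (row sums):
  P(A=0) = 7/8 + 0 = 7/8
  P(A=1) = 0 + 1/8 = 1/8
Marginal P(B) (column sums):
  P(B=0) = 7/8 + 0 = 7/8
  P(B=1) = 0 + 1/8 = 1/8

H(A) = -[(7/8)·log₂(7/8) + (1/8)·log₂(1/8)]
  = 0.1686 + 0.3750
  = 0.5436 bits
H(B) = -[(7/8)·log₂(7/8) + (1/8)·log₂(1/8)]
  = 0.1686 + 0.3750
  = 0.5436 bits
H(A,B) = -[(7/8)·log₂(7/8) + (1/8)·log₂(1/8)]
  = 0.1686 + 0.3750
  = 0.5436 bits

I(A;B) = H(A) + H(B) - H(A,B)
  = 0.5436 + 0.5436 - 0.5436
  = 0.5436 bits

I(A;B) = 0.5436 bits > I(P;Q) = 0.3601 bits, so (A, B) has the higher mutual information (stronger dependence).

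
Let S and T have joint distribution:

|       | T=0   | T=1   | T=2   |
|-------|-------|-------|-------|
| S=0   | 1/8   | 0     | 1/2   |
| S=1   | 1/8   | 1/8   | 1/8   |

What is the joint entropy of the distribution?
H(S,T) = -Σ P(S,T) log₂ P(S,T), summed over the non-zero cells:
H(S,T) = -[(1/8)·log₂(1/8) + (1/2)·log₂(1/2) + (1/8)·log₂(1/8) + (1/8)·log₂(1/8) + (1/8)·log₂(1/8)]
  = 0.3750 + 0.5000 + 0.3750 + 0.3750 + 0.3750
  = 2.0000 bits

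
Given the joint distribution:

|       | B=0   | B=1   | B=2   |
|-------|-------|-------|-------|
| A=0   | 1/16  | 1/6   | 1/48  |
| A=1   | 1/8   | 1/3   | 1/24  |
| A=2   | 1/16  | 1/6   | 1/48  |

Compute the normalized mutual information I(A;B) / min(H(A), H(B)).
Marginal P(A) (row sums):
  P(A=0) = 1/16 + 1/6 + 1/48 = 1/4
  P(A=1) = 1/8 + 1/3 + 1/24 = 1/2
  P(A=2) = 1/16 + 1/6 + 1/48 = 1/4
Marginal P(B) (column sums):
  P(B=0) = 1/16 + 1/8 + 1/16 = 1/4
  P(B=1) = 1/6 + 1/3 + 1/6 = 2/3
  P(B=2) = 1/48 + 1/24 + 1/48 = 1/12

H(A) = -[(1/4)·log₂(1/4) + (1/2)·log₂(1/2) + (1/4)·log₂(1/4)]
  = 0.5000 + 0.5000 + 0.5000
  = 1.5000 bits
H(B) = -[(1/4)·log₂(1/4) + (2/3)·log₂(2/3) + (1/12)·log₂(1/12)]
  = 0.5000 + 0.3900 + 0.2987
  = 1.1887 bits
H(A,B) = -[(1/16)·log₂(1/16) + (1/6)·log₂(1/6) + (1/48)·log₂(1/48) + (1/8)·log₂(1/8) + (1/3)·log₂(1/3) + (1/24)·log₂(1/24) + (1/16)·log₂(1/16) + (1/6)·log₂(1/6) + (1/48)·log₂(1/48)]
  = 0.2500 + 0.4308 + 0.1164 + 0.3750 + 0.5283 + 0.1910 + 0.2500 + 0.4308 + 0.1164
  = 2.6887 bits

I(A;B) = H(A) + H(B) - H(A,B)
  = 1.5000 + 1.1887 - 2.6887
  = 0.0000 bits

min(H(A), H(B)) = min(1.5000, 1.1887) = 1.1887 bits
Normalized MI = 0.0000 / 1.1887 = 0.0000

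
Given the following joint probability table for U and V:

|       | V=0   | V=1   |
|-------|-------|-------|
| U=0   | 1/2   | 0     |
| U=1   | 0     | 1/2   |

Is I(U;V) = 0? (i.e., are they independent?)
Marginal P(U) (row sums):
  P(U=0) = 1/2 + 0 = 1/2
  P(U=1) = 0 + 1/2 = 1/2
Marginal P(V) (column sums):
  P(V=0) = 1/2 + 0 = 1/2
  P(V=1) = 0 + 1/2 = 1/2

U and V are independent iff P(U=i,V=j) = P(U=i)·P(V=j) for every cell.
  P(U=0)·P(V=0) = 1/2 × 1/2 = 1/4, but P(U=0,V=0) = 1/2 ✗

No, U and V are not independent. Quantitatively, I(U;V) > 0:

H(U) = -[(1/2)·log₂(1/2) + (1/2)·log₂(1/2)]
  = 0.5000 + 0.5000
  = 1.0000 bits
H(V) = -[(1/2)·log₂(1/2) + (1/2)·log₂(1/2)]
  = 0.5000 + 0.5000
  = 1.0000 bits
H(U,V) = -[(1/2)·log₂(1/2) + (1/2)·log₂(1/2)]
  = 0.5000 + 0.5000
  = 1.0000 bits
I(U;V) = H(U) + H(V) - H(U,V) = 1.0000 + 1.0000 - 1.0000 = 1.0000 bits > 0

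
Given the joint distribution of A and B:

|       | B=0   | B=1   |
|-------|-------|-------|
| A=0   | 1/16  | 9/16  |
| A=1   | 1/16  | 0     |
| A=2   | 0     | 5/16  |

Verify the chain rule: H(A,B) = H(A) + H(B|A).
Left side:
H(A,B) = -[(1/16)·log₂(1/16) + (9/16)·log₂(9/16) + (1/16)·log₂(1/16) + (5/16)·log₂(5/16)]
  = 0.2500 + 0.4669 + 0.2500 + 0.5244
  = 1.4913 bits

Right side:
Marginal P(A) (row sums):
  P(A=0) = 1/16 + 9/16 = 5/8
  P(A=1) = 1/16 + 0 = 1/16
  P(A=2) = 0 + 5/16 = 5/16
H(A) = -[(5/8)·log₂(5/8) + (1/16)·log₂(1/16) + (5/16)·log₂(5/16)]
  = 0.4238 + 0.2500 + 0.5244
  = 1.1982 bits
H(B|A) = -Σ P(A,B)·log₂ P(B|A), where P(B|A) = P(A,B) / P(A)
  (cells with P(A,B) = 0 contribute 0)
  (A=0,B=0): P(B|A) = (1/16)/(5/8) = 1/10;  -(1/16)·log₂(1/10) = 0.2076
  (A=0,B=1): P(B|A) = (9/16)/(5/8) = 9/10;  -(9/16)·log₂(9/10) = 0.0855
  (A=1,B=0): P(B|A) = (1/16)/(1/16) = 1;  -(1/16)·log₂(1) = 0.0000
  (A=2,B=1): P(B|A) = (5/16)/(5/16) = 1;  -(5/16)·log₂(1) = 0.0000
H(B|A) = 0.2076 + 0.0855 + 0.0000 + 0.0000
  = 0.2931 bits
H(A) + H(B|A) = 1.1982 + 0.2931 = 1.4913 bits

Both sides equal 1.4913 bits, so the chain rule holds ✓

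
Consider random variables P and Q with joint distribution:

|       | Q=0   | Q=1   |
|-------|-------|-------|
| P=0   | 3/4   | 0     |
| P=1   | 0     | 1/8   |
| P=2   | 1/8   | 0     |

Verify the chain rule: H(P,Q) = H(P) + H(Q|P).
Left side:
H(P,Q) = -[(3/4)·log₂(3/4) + (1/8)·log₂(1/8) + (1/8)·log₂(1/8)]
  = 0.3113 + 0.3750 + 0.3750
  = 1.0613 bits

Right side:
Marginal P(P) (row sums):
  P(P=0) = 3/4 + 0 = 3/4
  P(P=1) = 0 + 1/8 = 1/8
  P(P=2) = 1/8 + 0 = 1/8
H(P) = -[(3/4)·log₂(3/4) + (1/8)·log₂(1/8) + (1/8)·log₂(1/8)]
  = 0.3113 + 0.3750 + 0.3750
  = 1.0613 bits
H(Q|P) = -Σ P(P,Q)·log₂ P(Q|P), where P(Q|P) = P(P,Q) / P(P)
  (cells with P(P,Q) = 0 contribute 0)
  (P=0,Q=0): P(Q|P) = (3/4)/(3/4) = 1;  -(3/4)·log₂(1) = 0.0000
  (P=1,Q=1): P(Q|P) = (1/8)/(1/8) = 1;  -(1/8)·log₂(1) = 0.0000
  (P=2,Q=0): P(Q|P) = (1/8)/(1/8) = 1;  -(1/8)·log₂(1) = 0.0000
H(Q|P) = 0.0000 + 0.0000 + 0.0000
  = 0.0000 bits
H(P) + H(Q|P) = 1.0613 + 0.0000 = 1.0613 bits

Both sides equal 1.0613 bits, so the chain rule holds ✓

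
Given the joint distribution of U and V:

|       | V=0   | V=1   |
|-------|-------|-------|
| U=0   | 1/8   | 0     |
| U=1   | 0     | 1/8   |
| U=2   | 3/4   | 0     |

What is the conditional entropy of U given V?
Marginal P(V) (column sums):
  P(V=0) = 1/8 + 0 + 3/4 = 7/8
  P(V=1) = 0 + 1/8 + 0 = 1/8

H(U|V) = -Σ P(U,V)·log₂ P(U|V), where P(U|V) = P(U,V) / P(V)
  (cells with P(U,V) = 0 contribute 0)
  (U=0,V=0): P(U|V) = (1/8)/(7/8) = 1/7;  -(1/8)·log₂(1/7) = 0.3509
  (U=1,V=1): P(U|V) = (1/8)/(1/8) = 1;  -(1/8)·log₂(1) = 0.0000
  (U=2,V=0): P(U|V) = (3/4)/(7/8) = 6/7;  -(3/4)·log₂(6/7) = 0.1668
H(U|V) = 0.3509 + 0.0000 + 0.1668
  = 0.5177 bits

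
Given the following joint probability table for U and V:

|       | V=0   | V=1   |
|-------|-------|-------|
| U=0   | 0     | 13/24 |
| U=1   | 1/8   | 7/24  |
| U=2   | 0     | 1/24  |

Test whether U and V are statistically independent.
Marginal P(U) (row sums):
  P(U=0) = 0 + 13/24 = 13/24
  P(U=1) = 1/8 + 7/24 = 5/12
  P(U=2) = 0 + 1/24 = 1/24
Marginal P(V) (column sums):
  P(V=0) = 0 + 1/8 + 0 = 1/8
  P(V=1) = 13/24 + 7/24 + 1/24 = 7/8

U and V are independent iff P(U=i,V=j) = P(U=i)·P(V=j) for every cell.
  P(U=0)·P(V=0) = 13/24 × 1/8 = 13/192, but P(U=0,V=0) = 0 ✗

No, U and V are not independent. Quantitatively, I(U;V) > 0:

H(U) = -[(13/24)·log₂(13/24) + (5/12)·log₂(5/12) + (1/24)·log₂(1/24)]
  = 0.4791 + 0.5263 + 0.1910
  = 1.1964 bits
H(V) = -[(1/8)·log₂(1/8) + (7/8)·log₂(7/8)]
  = 0.3750 + 0.1686
  = 0.5436 bits
H(U,V) = -[(13/24)·log₂(13/24) + (1/8)·log₂(1/8) + (7/24)·log₂(7/24) + (1/24)·log₂(1/24)]
  = 0.4791 + 0.3750 + 0.5185 + 0.1910
  = 1.5636 bits
I(U;V) = H(U) + H(V) - H(U,V) = 1.1964 + 0.5436 - 1.5636 = 0.1764 bits > 0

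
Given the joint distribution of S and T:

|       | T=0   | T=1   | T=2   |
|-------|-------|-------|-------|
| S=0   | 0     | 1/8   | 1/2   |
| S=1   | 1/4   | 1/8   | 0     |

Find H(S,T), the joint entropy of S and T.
H(S,T) = -Σ P(S,T) log₂ P(S,T), summed over the non-zero cells:
H(S,T) = -[(1/8)·log₂(1/8) + (1/2)·log₂(1/2) + (1/4)·log₂(1/4) + (1/8)·log₂(1/8)]
  = 0.3750 + 0.5000 + 0.5000 + 0.3750
  = 1.7500 bits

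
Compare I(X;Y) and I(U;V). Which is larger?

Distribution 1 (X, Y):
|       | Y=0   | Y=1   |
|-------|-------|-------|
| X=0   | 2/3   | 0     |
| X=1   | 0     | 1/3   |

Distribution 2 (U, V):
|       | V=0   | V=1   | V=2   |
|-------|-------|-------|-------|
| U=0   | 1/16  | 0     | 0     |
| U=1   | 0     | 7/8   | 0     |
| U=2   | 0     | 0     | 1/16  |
Distribution 1 (X, Y):
Marginal P(X) (row sums):
  P(X=0) = 2/3 + 0 = 2/3
  P(X=1) = 0 + 1/3 = 1/3
Marginal P(Y) (column sums):
  P(Y=0) = 2/3 + 0 = 2/3
  P(Y=1) = 0 + 1/3 = 1/3

H(X) = -[(2/3)·log₂(2/3) + (1/3)·log₂(1/3)]
  = 0.3900 + 0.5283
  = 0.9183 bits
H(Y) = -[(2/3)·log₂(2/3) + (1/3)·log₂(1/3)]
  = 0.3900 + 0.5283
  = 0.9183 bits
H(X,Y) = -[(2/3)·log₂(2/3) + (1/3)·log₂(1/3)]
  = 0.3900 + 0.5283
  = 0.9183 bits

I(X;Y) = H(X) + H(Y) - H(X,Y)
  = 0.9183 + 0.9183 - 0.9183
  = 0.9183 bits

Distribution 2 (U, V):
Marginal P(U) (row sums):
  P(U=0) = 1/16 + 0 + 0 = 1/16
  P(U=1) = 0 + 7/8 + 0 = 7/8
  P(U=2) = 0 + 0 + 1/16 = 1/16
Marginal P(V) (column sums):
  P(V=0) = 1/16 + 0 + 0 = 1/16
  P(V=1) = 0 + 7/8 + 0 = 7/8
  P(V=2) = 0 + 0 + 1/16 = 1/16

H(U) = -[(1/16)·log₂(1/16) + (7/8)·log₂(7/8) + (1/16)·log₂(1/16)]
  = 0.2500 + 0.1686 + 0.2500
  = 0.6686 bits
H(V) = -[(1/16)·log₂(1/16) + (7/8)·log₂(7/8) + (1/16)·log₂(1/16)]
  = 0.2500 + 0.1686 + 0.2500
  = 0.6686 bits
H(U,V) = -[(1/16)·log₂(1/16) + (7/8)·log₂(7/8) + (1/16)·log₂(1/16)]
  = 0.2500 + 0.1686 + 0.2500
  = 0.6686 bits

I(U;V) = H(U) + H(V) - H(U,V)
  = 0.6686 + 0.6686 - 0.6686
  = 0.6686 bits

I(X;Y) = 0.9183 bits > I(U;V) = 0.6686 bits, so (X, Y) has the higher mutual information (stronger dependence).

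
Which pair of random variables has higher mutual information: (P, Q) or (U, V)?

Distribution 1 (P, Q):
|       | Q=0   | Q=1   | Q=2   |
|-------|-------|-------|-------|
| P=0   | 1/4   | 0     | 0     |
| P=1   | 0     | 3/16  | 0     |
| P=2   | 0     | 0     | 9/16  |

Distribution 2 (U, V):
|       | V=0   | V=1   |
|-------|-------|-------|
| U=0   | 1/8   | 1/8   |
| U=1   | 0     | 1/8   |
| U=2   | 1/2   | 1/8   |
Distribution 1 (P, Q):
Marginal P(P) (row sums):
  P(P=0) = 1/4 + 0 + 0 = 1/4
  P(P=1) = 0 + 3/16 + 0 = 3/16
  P(P=2) = 0 + 0 + 9/16 = 9/16
Marginal P(Q) (column sums):
  P(Q=0) = 1/4 + 0 + 0 = 1/4
  P(Q=1) = 0 + 3/16 + 0 = 3/16
  P(Q=2) = 0 + 0 + 9/16 = 9/16

H(P) = -[(1/4)·log₂(1/4) + (3/16)·log₂(3/16) + (9/16)·log₂(9/16)]
  = 0.5000 + 0.4528 + 0.4669
  = 1.4197 bits
H(Q) = -[(1/4)·log₂(1/4) + (3/16)·log₂(3/16) + (9/16)·log₂(9/16)]
  = 0.5000 + 0.4528 + 0.4669
  = 1.4197 bits
H(P,Q) = -[(1/4)·log₂(1/4) + (3/16)·log₂(3/16) + (9/16)·log₂(9/16)]
  = 0.5000 + 0.4528 + 0.4669
  = 1.4197 bits

I(P;Q) = H(P) + H(Q) - H(P,Q)
  = 1.4197 + 1.4197 - 1.4197
  = 1.4197 bits

Distribution 2 (U, V):
Marginal P(U) (row sums):
  P(U=0) = 1/8 + 1/8 = 1/4
  P(U=1) = 0 + 1/8 = 1/8
  P(U=2) = 1/2 + 1/8 = 5/8
Marginal P(V) (column sums):
  P(V=0) = 1/8 + 0 + 1/2 = 5/8
  P(V=1) = 1/8 + 1/8 + 1/8 = 3/8

H(U) = -[(1/4)·log₂(1/4) + (1/8)·log₂(1/8) + (5/8)·log₂(5/8)]
  = 0.5000 + 0.3750 + 0.4238
  = 1.2988 bits
H(V) = -[(5/8)·log₂(5/8) + (3/8)·log₂(3/8)]
  = 0.4238 + 0.5306
  = 0.9544 bits
H(U,V) = -[(1/8)·log₂(1/8) + (1/8)·log₂(1/8) + (1/8)·log₂(1/8) + (1/2)·log₂(1/2) + (1/8)·log₂(1/8)]
  = 0.3750 + 0.3750 + 0.3750 + 0.5000 + 0.3750
  = 2.0000 bits

I(U;V) = H(U) + H(V) - H(U,V)
  = 1.2988 + 0.9544 - 2.0000
  = 0.2532 bits

I(P;Q) = 1.4197 bits > I(U;V) = 0.2532 bits, so (P, Q) has the higher mutual information (stronger dependence).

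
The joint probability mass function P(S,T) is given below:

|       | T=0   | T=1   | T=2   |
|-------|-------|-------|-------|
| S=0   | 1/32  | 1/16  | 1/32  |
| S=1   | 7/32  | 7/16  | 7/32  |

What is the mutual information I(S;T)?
Marginal P(S) (row sums):
  P(S=0) = 1/32 + 1/16 + 1/32 = 1/8
  P(S=1) = 7/32 + 7/16 + 7/32 = 7/8
Marginal P(T) (column sums):
  P(T=0) = 1/32 + 7/32 = 1/4
  P(T=1) = 1/16 + 7/16 = 1/2
  P(T=2) = 1/32 + 7/32 = 1/4

H(S) = -[(1/8)·log₂(1/8) + (7/8)·log₂(7/8)]
  = 0.3750 + 0.1686
  = 0.5436 bits
H(T) = -[(1/4)·log₂(1/4) + (1/2)·log₂(1/2) + (1/4)·log₂(1/4)]
  = 0.5000 + 0.5000 + 0.5000
  = 1.5000 bits
H(S,T) = -[(1/32)·log₂(1/32) + (1/16)·log₂(1/16) + (1/32)·log₂(1/32) + (7/32)·log₂(7/32) + (7/16)·log₂(7/16) + (7/32)·log₂(7/32)]
  = 0.1563 + 0.2500 + 0.1563 + 0.4796 + 0.5218 + 0.4796
  = 2.0436 bits

I(S;T) = H(S) + H(T) - H(S,T)
  = 0.5436 + 1.5000 - 2.0436
  = 0.0000 bits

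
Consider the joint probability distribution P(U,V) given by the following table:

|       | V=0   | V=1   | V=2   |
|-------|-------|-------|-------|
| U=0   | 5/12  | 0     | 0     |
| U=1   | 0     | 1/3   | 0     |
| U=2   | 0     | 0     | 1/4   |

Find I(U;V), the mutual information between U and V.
Marginal P(U) (row sums):
  P(U=0) = 5/12 + 0 + 0 = 5/12
  P(U=1) = 0 + 1/3 + 0 = 1/3
  P(U=2) = 0 + 0 + 1/4 = 1/4
Marginal P(V) (column sums):
  P(V=0) = 5/12 + 0 + 0 = 5/12
  P(V=1) = 0 + 1/3 + 0 = 1/3
  P(V=2) = 0 + 0 + 1/4 = 1/4

H(U) = -[(5/12)·log₂(5/12) + (1/3)·log₂(1/3) + (1/4)·log₂(1/4)]
  = 0.5263 + 0.5283 + 0.5000
  = 1.5546 bits
H(V) = -[(5/12)·log₂(5/12) + (1/3)·log₂(1/3) + (1/4)·log₂(1/4)]
  = 0.5263 + 0.5283 + 0.5000
  = 1.5546 bits
H(U,V) = -[(5/12)·log₂(5/12) + (1/3)·log₂(1/3) + (1/4)·log₂(1/4)]
  = 0.5263 + 0.5283 + 0.5000
  = 1.5546 bits

I(U;V) = H(U) + H(V) - H(U,V)
  = 1.5546 + 1.5546 - 1.5546
  = 1.5546 bits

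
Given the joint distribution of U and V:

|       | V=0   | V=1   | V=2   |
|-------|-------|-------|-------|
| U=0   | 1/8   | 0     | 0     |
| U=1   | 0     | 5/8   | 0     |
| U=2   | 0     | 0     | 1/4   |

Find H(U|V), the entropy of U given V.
Marginal P(V) (column sums):
  P(V=0) = 1/8 + 0 + 0 = 1/8
  P(V=1) = 0 + 5/8 + 0 = 5/8
  P(V=2) = 0 + 0 + 1/4 = 1/4

H(U|V) = -Σ P(U,V)·log₂ P(U|V), where P(U|V) = P(U,V) / P(V)
  (cells with P(U,V) = 0 contribute 0)
  (U=0,V=0): P(U|V) = (1/8)/(1/8) = 1;  -(1/8)·log₂(1) = 0.0000
  (U=1,V=1): P(U|V) = (5/8)/(5/8) = 1;  -(5/8)·log₂(1) = 0.0000
  (U=2,V=2): P(U|V) = (1/4)/(1/4) = 1;  -(1/4)·log₂(1) = 0.0000
H(U|V) = 0.0000 + 0.0000 + 0.0000
  = 0.0000 bits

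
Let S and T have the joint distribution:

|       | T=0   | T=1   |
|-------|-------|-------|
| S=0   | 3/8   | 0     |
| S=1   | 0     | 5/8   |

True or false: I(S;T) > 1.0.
Marginal P(S) (row sums):
  P(S=0) = 3/8 + 0 = 3/8
  P(S=1) = 0 + 5/8 = 5/8
Marginal P(T) (column sums):
  P(T=0) = 3/8 + 0 = 3/8
  P(T=1) = 0 + 5/8 = 5/8

H(S) = -[(3/8)·log₂(3/8) + (5/8)·log₂(5/8)]
  = 0.5306 + 0.4238
  = 0.9544 bits
H(T) = -[(3/8)·log₂(3/8) + (5/8)·log₂(5/8)]
  = 0.5306 + 0.4238
  = 0.9544 bits
H(S,T) = -[(3/8)·log₂(3/8) + (5/8)·log₂(5/8)]
  = 0.5306 + 0.4238
  = 0.9544 bits

I(S;T) = H(S) + H(T) - H(S,T)
  = 0.9544 + 0.9544 - 0.9544
  = 0.9544 bits

False. I(S;T) = 0.9544 bits, which is ≤ 1.0 bits.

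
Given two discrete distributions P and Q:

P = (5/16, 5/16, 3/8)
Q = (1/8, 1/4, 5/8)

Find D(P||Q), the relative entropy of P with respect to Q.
D(P||Q) = Σ P(i) log₂(P(i)/Q(i))
  i=0: (5/16) × log₂((5/16)/(1/8)) = (5/16) × log₂(5/2) = 0.4131
  i=1: (5/16) × log₂((5/16)/(1/4)) = (5/16) × log₂(5/4) = 0.1006
  i=2: (3/8) × log₂((3/8)/(5/8)) = (3/8) × log₂(3/5) = -0.2764
D(P||Q) = 0.4131 + 0.1006 - 0.2764
  = 0.2373 bits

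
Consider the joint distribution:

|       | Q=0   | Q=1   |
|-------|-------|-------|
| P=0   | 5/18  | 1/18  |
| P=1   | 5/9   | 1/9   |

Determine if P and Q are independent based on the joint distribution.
Marginal P(P) (row sums):
  P(P=0) = 5/18 + 1/18 = 1/3
  P(P=1) = 5/9 + 1/9 = 2/3
Marginal P(Q) (column sums):
  P(Q=0) = 5/18 + 5/9 = 5/6
  P(Q=1) = 1/18 + 1/9 = 1/6

P and Q are independent iff P(P=i,Q=j) = P(P=i)·P(Q=j) for every cell.
  P(P=0)·P(Q=0) = 1/3 × 5/6 = 5/18 = P(P=0,Q=0) ✓
  P(P=0)·P(Q=1) = 1/3 × 1/6 = 1/18 = P(P=0,Q=1) ✓
  P(P=1)·P(Q=0) = 2/3 × 5/6 = 5/9 = P(P=1,Q=0) ✓
  P(P=1)·P(Q=1) = 2/3 × 1/6 = 1/9 = P(P=1,Q=1) ✓

Yes, P and Q are independent: every cell factors, so I(P;Q) = 0 bits.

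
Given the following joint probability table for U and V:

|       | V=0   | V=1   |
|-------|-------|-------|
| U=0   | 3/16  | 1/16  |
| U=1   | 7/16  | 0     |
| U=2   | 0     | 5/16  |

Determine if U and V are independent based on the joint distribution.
Marginal P(U) (row sums):
  P(U=0) = 3/16 + 1/16 = 1/4
  P(U=1) = 7/16 + 0 = 7/16
  P(U=2) = 0 + 5/16 = 5/16
Marginal P(V) (column sums):
  P(V=0) = 3/16 + 7/16 + 0 = 5/8
  P(V=1) = 1/16 + 0 + 5/16 = 3/8

U and V are independent iff P(U=i,V=j) = P(U=i)·P(V=j) for every cell.
  P(U=0)·P(V=0) = 1/4 × 5/8 = 5/32, but P(U=0,V=0) = 3/16 ✗

No, U and V are not independent. Quantitatively, I(U;V) > 0:

H(U) = -[(1/4)·log₂(1/4) + (7/16)·log₂(7/16) + (5/16)·log₂(5/16)]
  = 0.5000 + 0.5218 + 0.5244
  = 1.5462 bits
H(V) = -[(5/8)·log₂(5/8) + (3/8)·log₂(3/8)]
  = 0.4238 + 0.5306
  = 0.9544 bits
H(U,V) = -[(3/16)·log₂(3/16) + (1/16)·log₂(1/16) + (7/16)·log₂(7/16) + (5/16)·log₂(5/16)]
  = 0.4528 + 0.2500 + 0.5218 + 0.5244
  = 1.7490 bits
I(U;V) = H(U) + H(V) - H(U,V) = 1.5462 + 0.9544 - 1.7490 = 0.7516 bits > 0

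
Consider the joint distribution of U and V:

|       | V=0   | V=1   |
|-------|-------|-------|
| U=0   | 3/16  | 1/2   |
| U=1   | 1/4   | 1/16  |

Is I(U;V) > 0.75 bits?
Marginal P(U) (row sums):
  P(U=0) = 3/16 + 1/2 = 11/16
  P(U=1) = 1/4 + 1/16 = 5/16
Marginal P(V) (column sums):
  P(V=0) = 3/16 + 1/4 = 7/16
  P(V=1) = 1/2 + 1/16 = 9/16

H(U) = -[(11/16)·log₂(11/16) + (5/16)·log₂(5/16)]
  = 0.3716 + 0.5244
  = 0.8960 bits
H(V) = -[(7/16)·log₂(7/16) + (9/16)·log₂(9/16)]
  = 0.5218 + 0.4669
  = 0.9887 bits
H(U,V) = -[(3/16)·log₂(3/16) + (1/2)·log₂(1/2) + (1/4)·log₂(1/4) + (1/16)·log₂(1/16)]
  = 0.4528 + 0.5000 + 0.5000 + 0.2500
  = 1.7028 bits

I(U;V) = H(U) + H(V) - H(U,V)
  = 0.8960 + 0.9887 - 1.7028
  = 0.1819 bits

No. I(U;V) = 0.1819 bits, which is ≤ 0.75 bits.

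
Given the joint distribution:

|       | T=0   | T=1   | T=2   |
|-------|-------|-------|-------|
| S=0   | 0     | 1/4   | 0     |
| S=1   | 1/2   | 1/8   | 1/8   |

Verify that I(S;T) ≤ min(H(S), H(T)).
Marginal P(S) (row sums):
  P(S=0) = 0 + 1/4 + 0 = 1/4
  P(S=1) = 1/2 + 1/8 + 1/8 = 3/4
Marginal P(T) (column sums):
  P(T=0) = 0 + 1/2 = 1/2
  P(T=1) = 1/4 + 1/8 = 3/8
  P(T=2) = 0 + 1/8 = 1/8

H(S) = -[(1/4)·log₂(1/4) + (3/4)·log₂(3/4)]
  = 0.5000 + 0.3113
  = 0.8113 bits
H(T) = -[(1/2)·log₂(1/2) + (3/8)·log₂(3/8) + (1/8)·log₂(1/8)]
  = 0.5000 + 0.5306 + 0.3750
  = 1.4056 bits
H(S,T) = -[(1/4)·log₂(1/4) + (1/2)·log₂(1/2) + (1/8)·log₂(1/8) + (1/8)·log₂(1/8)]
  = 0.5000 + 0.5000 + 0.3750 + 0.3750
  = 1.7500 bits

I(S;T) = H(S) + H(T) - H(S,T)
  = 0.8113 + 1.4056 - 1.7500
  = 0.4669 bits

min(H(S), H(T)) = min(0.8113, 1.4056) = 0.8113 bits
Since 0.4669 ≤ 0.8113, the bound is satisfied ✓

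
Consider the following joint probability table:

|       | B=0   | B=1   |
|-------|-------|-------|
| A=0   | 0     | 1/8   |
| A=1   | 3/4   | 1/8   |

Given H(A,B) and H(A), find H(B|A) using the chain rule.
From the chain rule: H(A,B) = H(A) + H(B|A)
Therefore: H(B|A) = H(A,B) - H(A)

H(A,B) = -[(1/8)·log₂(1/8) + (3/4)·log₂(3/4) + (1/8)·log₂(1/8)]
  = 0.3750 + 0.3113 + 0.3750
  = 1.0613 bits
Marginal P(A) (row sums):
  P(A=0) = 0 + 1/8 = 1/8
  P(A=1) = 3/4 + 1/8 = 7/8
H(A) = -[(1/8)·log₂(1/8) + (7/8)·log₂(7/8)]
  = 0.3750 + 0.1686
  = 0.5436 bits

H(B|A) = 1.0613 - 0.5436 = 0.5177 bits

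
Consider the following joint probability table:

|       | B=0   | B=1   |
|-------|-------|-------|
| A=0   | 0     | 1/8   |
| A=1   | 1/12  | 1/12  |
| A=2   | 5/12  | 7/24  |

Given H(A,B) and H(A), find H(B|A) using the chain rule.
From the chain rule: H(A,B) = H(A) + H(B|A)
Therefore: H(B|A) = H(A,B) - H(A)

H(A,B) = -[(1/8)·log₂(1/8) + (1/12)·log₂(1/12) + (1/12)·log₂(1/12) + (5/12)·log₂(5/12) + (7/24)·log₂(7/24)]
  = 0.3750 + 0.2987 + 0.2987 + 0.5263 + 0.5185
  = 2.0172 bits
Marginal P(A) (row sums):
  P(A=0) = 0 + 1/8 = 1/8
  P(A=1) = 1/12 + 1/12 = 1/6
  P(A=2) = 5/12 + 7/24 = 17/24
H(A) = -[(1/8)·log₂(1/8) + (1/6)·log₂(1/6) + (17/24)·log₂(17/24)]
  = 0.3750 + 0.4308 + 0.3524
  = 1.1582 bits

H(B|A) = 2.0172 - 1.1582 = 0.8590 bits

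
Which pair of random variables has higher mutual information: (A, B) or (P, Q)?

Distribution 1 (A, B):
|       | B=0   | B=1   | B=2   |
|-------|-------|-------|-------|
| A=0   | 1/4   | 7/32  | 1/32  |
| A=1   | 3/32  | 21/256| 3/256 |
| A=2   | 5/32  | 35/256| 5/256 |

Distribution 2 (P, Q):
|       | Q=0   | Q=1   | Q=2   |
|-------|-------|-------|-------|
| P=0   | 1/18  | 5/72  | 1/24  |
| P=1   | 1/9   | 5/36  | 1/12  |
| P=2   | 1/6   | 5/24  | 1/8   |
Distribution 1 (A, B):
Marginal P(A) (row sums):
  P(A=0) = 1/4 + 7/32 + 1/32 = 1/2
  P(A=1) = 3/32 + 21/256 + 3/256 = 3/16
  P(A=2) = 5/32 + 35/256 + 5/256 = 5/16
Marginal P(B) (column sums):
  P(B=0) = 1/4 + 3/32 + 5/32 = 1/2
  P(B=1) = 7/32 + 21/256 + 35/256 = 7/16
  P(B=2) = 1/32 + 3/256 + 5/256 = 1/16

H(A) = -[(1/2)·log₂(1/2) + (3/16)·log₂(3/16) + (5/16)·log₂(5/16)]
  = 0.5000 + 0.4528 + 0.5244
  = 1.4772 bits
H(B) = -[(1/2)·log₂(1/2) + (7/16)·log₂(7/16) + (1/16)·log₂(1/16)]
  = 0.5000 + 0.5218 + 0.2500
  = 1.2718 bits
H(A,B) = -[(1/4)·log₂(1/4) + (7/32)·log₂(7/32) + (1/32)·log₂(1/32) + (3/32)·log₂(3/32) + (21/256)·log₂(21/256) + (3/256)·log₂(3/256) + (5/32)·log₂(5/32) + (35/256)·log₂(35/256) + (5/256)·log₂(5/256)]
  = 0.5000 + 0.4796 + 0.1563 + 0.3202 + 0.2959 + 0.0752 + 0.4184 + 0.3925 + 0.1109
  = 2.7490 bits

I(A;B) = H(A) + H(B) - H(A,B)
  = 1.4772 + 1.2718 - 2.7490
  = 0.0000 bits

Distribution 2 (P, Q):
Marginal P(P) (row sums):
  P(P=0) = 1/18 + 5/72 + 1/24 = 1/6
  P(P=1) = 1/9 + 5/36 + 1/12 = 1/3
  P(P=2) = 1/6 + 5/24 + 1/8 = 1/2
Marginal P(Q) (column sums):
  P(Q=0) = 1/18 + 1/9 + 1/6 = 1/3
  P(Q=1) = 5/72 + 5/36 + 5/24 = 5/12
  P(Q=2) = 1/24 + 1/12 + 1/8 = 1/4

H(P) = -[(1/6)·log₂(1/6) + (1/3)·log₂(1/3) + (1/2)·log₂(1/2)]
  = 0.4308 + 0.5283 + 0.5000
  = 1.4591 bits
H(Q) = -[(1/3)·log₂(1/3) + (5/12)·log₂(5/12) + (1/4)·log₂(1/4)]
  = 0.5283 + 0.5263 + 0.5000
  = 1.5546 bits
H(P,Q) = -[(1/18)·log₂(1/18) + (5/72)·log₂(5/72) + (1/24)·log₂(1/24) + (1/9)·log₂(1/9) + (5/36)·log₂(5/36) + (1/12)·log₂(1/12) + (1/6)·log₂(1/6) + (5/24)·log₂(5/24) + (1/8)·log₂(1/8)]
  = 0.2317 + 0.2672 + 0.1910 + 0.3522 + 0.3956 + 0.2987 + 0.4308 + 0.4715 + 0.3750
  = 3.0137 bits

I(P;Q) = H(P) + H(Q) - H(P,Q)
  = 1.4591 + 1.5546 - 3.0137
  = 0.0000 bits

Both joint tables factor as the product of their marginals, so I(A;B) = I(P;Q) = 0 bits: neither is larger (both pairs are independent).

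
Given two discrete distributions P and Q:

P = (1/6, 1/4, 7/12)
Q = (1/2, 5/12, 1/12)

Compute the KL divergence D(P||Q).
D(P||Q) = Σ P(i) log₂(P(i)/Q(i))
  i=0: (1/6) × log₂((1/6)/(1/2)) = (1/6) × log₂(1/3) = -0.2642
  i=1: (1/4) × log₂((1/4)/(5/12)) = (1/4) × log₂(3/5) = -0.1842
  i=2: (7/12) × log₂((7/12)/(1/12)) = (7/12) × log₂(7) = 1.6376
D(P||Q) = -0.2642 - 0.1842 + 1.6376
  = 1.1892 bits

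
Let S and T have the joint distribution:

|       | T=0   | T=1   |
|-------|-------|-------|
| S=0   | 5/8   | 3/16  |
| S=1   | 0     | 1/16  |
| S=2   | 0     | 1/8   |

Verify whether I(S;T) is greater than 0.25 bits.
Marginal P(S) (row sums):
  P(S=0) = 5/8 + 3/16 = 13/16
  P(S=1) = 0 + 1/16 = 1/16
  P(S=2) = 0 + 1/8 = 1/8
Marginal P(T) (column sums):
  P(T=0) = 5/8 + 0 + 0 = 5/8
  P(T=1) = 3/16 + 1/16 + 1/8 = 3/8

H(S) = -[(13/16)·log₂(13/16) + (1/16)·log₂(1/16) + (1/8)·log₂(1/8)]
  = 0.2434 + 0.2500 + 0.3750
  = 0.8684 bits
H(T) = -[(5/8)·log₂(5/8) + (3/8)·log₂(3/8)]
  = 0.4238 + 0.5306
  = 0.9544 bits
H(S,T) = -[(5/8)·log₂(5/8) + (3/16)·log₂(3/16) + (1/16)·log₂(1/16) + (1/8)·log₂(1/8)]
  = 0.4238 + 0.4528 + 0.2500 + 0.3750
  = 1.5016 bits

I(S;T) = H(S) + H(T) - H(S,T)
  = 0.8684 + 0.9544 - 1.5016
  = 0.3212 bits

Yes. I(S;T) = 0.3212 bits, which is > 0.25 bits.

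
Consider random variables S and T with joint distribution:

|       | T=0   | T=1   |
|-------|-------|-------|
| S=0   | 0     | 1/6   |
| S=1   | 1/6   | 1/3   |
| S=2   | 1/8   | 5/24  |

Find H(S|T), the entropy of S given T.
Marginal P(T) (column sums):
  P(T=0) = 0 + 1/6 + 1/8 = 7/24
  P(T=1) = 1/6 + 1/3 + 5/24 = 17/24

H(S|T) = -Σ P(S,T)·log₂ P(S|T), where P(S|T) = P(S,T) / P(T)
  (cells with P(S,T) = 0 contribute 0)
  (S=0,T=1): P(S|T) = (1/6)/(17/24) = 4/17;  -(1/6)·log₂(4/17) = 0.3479
  (S=1,T=0): P(S|T) = (1/6)/(7/24) = 4/7;  -(1/6)·log₂(4/7) = 0.1346
  (S=1,T=1): P(S|T) = (1/3)/(17/24) = 8/17;  -(1/3)·log₂(8/17) = 0.3625
  (S=2,T=0): P(S|T) = (1/8)/(7/24) = 3/7;  -(1/8)·log₂(3/7) = 0.1528
  (S=2,T=1): P(S|T) = (5/24)/(17/24) = 5/17;  -(5/24)·log₂(5/17) = 0.3678
H(S|T) = 0.3479 + 0.1346 + 0.3625 + 0.1528 + 0.3678
  = 1.3656 bits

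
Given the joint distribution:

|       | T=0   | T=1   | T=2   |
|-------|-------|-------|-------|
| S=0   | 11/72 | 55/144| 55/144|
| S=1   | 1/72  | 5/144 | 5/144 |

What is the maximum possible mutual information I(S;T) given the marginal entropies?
The upper bound on mutual information is I(S;T) ≤ min(H(S), H(T)).

Marginal P(S) (row sums):
  P(S=0) = 11/72 + 55/144 + 55/144 = 11/12
  P(S=1) = 1/72 + 5/144 + 5/144 = 1/12
Marginal P(T) (column sums):
  P(T=0) = 11/72 + 1/72 = 1/6
  P(T=1) = 55/144 + 5/144 = 5/12
  P(T=2) = 55/144 + 5/144 = 5/12

H(S) = -[(11/12)·log₂(11/12) + (1/12)·log₂(1/12)]
  = 0.1151 + 0.2987
  = 0.4138 bits
H(T) = -[(1/6)·log₂(1/6) + (5/12)·log₂(5/12) + (5/12)·log₂(5/12)]
  = 0.4308 + 0.5263 + 0.5263
  = 1.4834 bits

Maximum possible I(S;T) = min(0.4138, 1.4834) = 0.4138 bits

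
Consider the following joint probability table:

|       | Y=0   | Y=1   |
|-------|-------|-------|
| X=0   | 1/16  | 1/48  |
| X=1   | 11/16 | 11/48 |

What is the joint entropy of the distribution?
H(X,Y) = -Σ P(X,Y) log₂ P(X,Y), summed over the non-zero cells:
H(X,Y) = -[(1/16)·log₂(1/16) + (1/48)·log₂(1/48) + (11/16)·log₂(11/16) + (11/48)·log₂(11/48)]
  = 0.2500 + 0.1164 + 0.3716 + 0.4871
  = 1.2251 bits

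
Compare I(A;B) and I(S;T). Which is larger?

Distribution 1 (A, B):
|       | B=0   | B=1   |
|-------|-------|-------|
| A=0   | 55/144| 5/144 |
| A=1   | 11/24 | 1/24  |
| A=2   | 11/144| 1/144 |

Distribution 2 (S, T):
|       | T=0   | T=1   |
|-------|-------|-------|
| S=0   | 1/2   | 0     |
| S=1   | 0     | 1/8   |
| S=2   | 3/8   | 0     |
Distribution 1 (A, B):
Marginal P(A) (row sums):
  P(A=0) = 55/144 + 5/144 = 5/12
  P(A=1) = 11/24 + 1/24 = 1/2
  P(A=2) = 11/144 + 1/144 = 1/12
Marginal P(B) (column sums):
  P(B=0) = 55/144 + 11/24 + 11/144 = 11/12
  P(B=1) = 5/144 + 1/24 + 1/144 = 1/12

H(A) = -[(5/12)·log₂(5/12) + (1/2)·log₂(1/2) + (1/12)·log₂(1/12)]
  = 0.5263 + 0.5000 + 0.2987
  = 1.3250 bits
H(B) = -[(11/12)·log₂(11/12) + (1/12)·log₂(1/12)]
  = 0.1151 + 0.2987
  = 0.4138 bits
H(A,B) = -[(55/144)·log₂(55/144) + (5/144)·log₂(5/144) + (11/24)·log₂(11/24) + (1/24)·log₂(1/24) + (11/144)·log₂(11/144) + (1/144)·log₂(1/144)]
  = 0.5304 + 0.1683 + 0.5159 + 0.1910 + 0.2834 + 0.0498
  = 1.7388 bits

I(A;B) = H(A) + H(B) - H(A,B)
  = 1.3250 + 0.4138 - 1.7388
  = 0.0000 bits

Distribution 2 (S, T):
Marginal P(S) (row sums):
  P(S=0) = 1/2 + 0 = 1/2
  P(S=1) = 0 + 1/8 = 1/8
  P(S=2) = 3/8 + 0 = 3/8
Marginal P(T) (column sums):
  P(T=0) = 1/2 + 0 + 3/8 = 7/8
  P(T=1) = 0 + 1/8 + 0 = 1/8

H(S) = -[(1/2)·log₂(1/2) + (1/8)·log₂(1/8) + (3/8)·log₂(3/8)]
  = 0.5000 + 0.3750 + 0.5306
  = 1.4056 bits
H(T) = -[(7/8)·log₂(7/8) + (1/8)·log₂(1/8)]
  = 0.1686 + 0.3750
  = 0.5436 bits
H(S,T) = -[(1/2)·log₂(1/2) + (1/8)·log₂(1/8) + (3/8)·log₂(3/8)]
  = 0.5000 + 0.3750 + 0.5306
  = 1.4056 bits

I(S;T) = H(S) + H(T) - H(S,T)
  = 1.4056 + 0.5436 - 1.4056
  = 0.5436 bits

I(S;T) = 0.5436 bits > I(A;B) = 0.0000 bits, so (S, T) has the higher mutual information (stronger dependence).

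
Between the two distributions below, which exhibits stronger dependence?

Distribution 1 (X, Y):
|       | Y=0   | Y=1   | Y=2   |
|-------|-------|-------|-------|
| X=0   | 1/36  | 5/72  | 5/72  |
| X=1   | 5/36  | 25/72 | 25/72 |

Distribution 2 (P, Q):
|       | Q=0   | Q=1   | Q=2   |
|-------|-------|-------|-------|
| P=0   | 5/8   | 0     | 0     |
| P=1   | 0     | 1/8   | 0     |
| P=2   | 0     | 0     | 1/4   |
Distribution 1 (X, Y):
Marginal P(X) (row sums):
  P(X=0) = 1/36 + 5/72 + 5/72 = 1/6
  P(X=1) = 5/36 + 25/72 + 25/72 = 5/6
Marginal P(Y) (column sums):
  P(Y=0) = 1/36 + 5/36 = 1/6
  P(Y=1) = 5/72 + 25/72 = 5/12
  P(Y=2) = 5/72 + 25/72 = 5/12

H(X) = -[(1/6)·log₂(1/6) + (5/6)·log₂(5/6)]
  = 0.4308 + 0.2192
  = 0.6500 bits
H(Y) = -[(1/6)·log₂(1/6) + (5/12)·log₂(5/12) + (5/12)·log₂(5/12)]
  = 0.4308 + 0.5263 + 0.5263
  = 1.4834 bits
H(X,Y) = -[(1/36)·log₂(1/36) + (5/72)·log₂(5/72) + (5/72)·log₂(5/72) + (5/36)·log₂(5/36) + (25/72)·log₂(25/72) + (25/72)·log₂(25/72)]
  = 0.1436 + 0.2672 + 0.2672 + 0.3956 + 0.5299 + 0.5299
  = 2.1334 bits

I(X;Y) = H(X) + H(Y) - H(X,Y)
  = 0.6500 + 1.4834 - 2.1334
  = 0.0000 bits

Distribution 2 (P, Q):
Marginal P(P) (row sums):
  P(P=0) = 5/8 + 0 + 0 = 5/8
  P(P=1) = 0 + 1/8 + 0 = 1/8
  P(P=2) = 0 + 0 + 1/4 = 1/4
Marginal P(Q) (column sums):
  P(Q=0) = 5/8 + 0 + 0 = 5/8
  P(Q=1) = 0 + 1/8 + 0 = 1/8
  P(Q=2) = 0 + 0 + 1/4 = 1/4

H(P) = -[(5/8)·log₂(5/8) + (1/8)·log₂(1/8) + (1/4)·log₂(1/4)]
  = 0.4238 + 0.3750 + 0.5000
  = 1.2988 bits
H(Q) = -[(5/8)·log₂(5/8) + (1/8)·log₂(1/8) + (1/4)·log₂(1/4)]
  = 0.4238 + 0.3750 + 0.5000
  = 1.2988 bits
H(P,Q) = -[(5/8)·log₂(5/8) + (1/8)·log₂(1/8) + (1/4)·log₂(1/4)]
  = 0.4238 + 0.3750 + 0.5000
  = 1.2988 bits

I(P;Q) = H(P) + H(Q) - H(P,Q)
  = 1.2988 + 1.2988 - 1.2988
  = 1.2988 bits

I(P;Q) = 1.2988 bits > I(X;Y) = 0.0000 bits, so (P, Q) has the higher mutual information (stronger dependence).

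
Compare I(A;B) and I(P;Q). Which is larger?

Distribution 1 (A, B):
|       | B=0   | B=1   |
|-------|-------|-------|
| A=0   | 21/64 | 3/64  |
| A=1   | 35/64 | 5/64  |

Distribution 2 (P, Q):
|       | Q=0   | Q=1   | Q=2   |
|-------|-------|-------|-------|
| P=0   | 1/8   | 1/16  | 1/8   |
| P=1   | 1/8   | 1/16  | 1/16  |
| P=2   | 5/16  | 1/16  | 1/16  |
Distribution 1 (A, B):
Marginal P(A) (row sums):
  P(A=0) = 21/64 + 3/64 = 3/8
  P(A=1) = 35/64 + 5/64 = 5/8
Marginal P(B) (column sums):
  P(B=0) = 21/64 + 35/64 = 7/8
  P(B=1) = 3/64 + 5/64 = 1/8

H(A) = -[(3/8)·log₂(3/8) + (5/8)·log₂(5/8)]
  = 0.5306 + 0.4238
  = 0.9544 bits
H(B) = -[(7/8)·log₂(7/8) + (1/8)·log₂(1/8)]
  = 0.1686 + 0.3750
  = 0.5436 bits
H(A,B) = -[(21/64)·log₂(21/64) + (3/64)·log₂(3/64) + (35/64)·log₂(35/64) + (5/64)·log₂(5/64)]
  = 0.5275 + 0.2070 + 0.4762 + 0.2873
  = 1.4980 bits

I(A;B) = H(A) + H(B) - H(A,B)
  = 0.9544 + 0.5436 - 1.4980
  = 0.0000 bits

Distribution 2 (P, Q):
Marginal P(P) (row sums):
  P(P=0) = 1/8 + 1/16 + 1/8 = 5/16
  P(P=1) = 1/8 + 1/16 + 1/16 = 1/4
  P(P=2) = 5/16 + 1/16 + 1/16 = 7/16
Marginal P(Q) (column sums):
  P(Q=0) = 1/8 + 1/8 + 5/16 = 9/16
  P(Q=1) = 1/16 + 1/16 + 1/16 = 3/16
  P(Q=2) = 1/8 + 1/16 + 1/16 = 1/4

H(P) = -[(5/16)·log₂(5/16) + (1/4)·log₂(1/4) + (7/16)·log₂(7/16)]
  = 0.5244 + 0.5000 + 0.5218
  = 1.5462 bits
H(Q) = -[(9/16)·log₂(9/16) + (3/16)·log₂(3/16) + (1/4)·log₂(1/4)]
  = 0.4669 + 0.4528 + 0.5000
  = 1.4197 bits
H(P,Q) = -[(1/8)·log₂(1/8) + (1/16)·log₂(1/16) + (1/8)·log₂(1/8) + (1/8)·log₂(1/8) + (1/16)·log₂(1/16) + (1/16)·log₂(1/16) + (5/16)·log₂(5/16) + (1/16)·log₂(1/16) + (1/16)·log₂(1/16)]
  = 0.3750 + 0.2500 + 0.3750 + 0.3750 + 0.2500 + 0.2500 + 0.5244 + 0.2500 + 0.2500
  = 2.8994 bits

I(P;Q) = H(P) + H(Q) - H(P,Q)
  = 1.5462 + 1.4197 - 2.8994
  = 0.0665 bits

I(P;Q) = 0.0665 bits > I(A;B) = 0.0000 bits, so (P, Q) has the higher mutual information (stronger dependence).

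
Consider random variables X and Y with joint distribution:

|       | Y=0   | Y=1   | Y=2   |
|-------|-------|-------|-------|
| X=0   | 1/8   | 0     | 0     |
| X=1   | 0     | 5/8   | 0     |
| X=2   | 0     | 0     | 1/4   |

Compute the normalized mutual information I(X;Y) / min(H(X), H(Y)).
Marginal P(X) (row sums):
  P(X=0) = 1/8 + 0 + 0 = 1/8
  P(X=1) = 0 + 5/8 + 0 = 5/8
  P(X=2) = 0 + 0 + 1/4 = 1/4
Marginal P(Y) (column sums):
  P(Y=0) = 1/8 + 0 + 0 = 1/8
  P(Y=1) = 0 + 5/8 + 0 = 5/8
  P(Y=2) = 0 + 0 + 1/4 = 1/4

H(X) = -[(1/8)·log₂(1/8) + (5/8)·log₂(5/8) + (1/4)·log₂(1/4)]
  = 0.3750 + 0.4238 + 0.5000
  = 1.2988 bits
H(Y) = -[(1/8)·log₂(1/8) + (5/8)·log₂(5/8) + (1/4)·log₂(1/4)]
  = 0.3750 + 0.4238 + 0.5000
  = 1.2988 bits
H(X,Y) = -[(1/8)·log₂(1/8) + (5/8)·log₂(5/8) + (1/4)·log₂(1/4)]
  = 0.3750 + 0.4238 + 0.5000
  = 1.2988 bits

I(X;Y) = H(X) + H(Y) - H(X,Y)
  = 1.2988 + 1.2988 - 1.2988
  = 1.2988 bits

min(H(X), H(Y)) = min(1.2988, 1.2988) = 1.2988 bits
Normalized MI = 1.2988 / 1.2988 = 1.0000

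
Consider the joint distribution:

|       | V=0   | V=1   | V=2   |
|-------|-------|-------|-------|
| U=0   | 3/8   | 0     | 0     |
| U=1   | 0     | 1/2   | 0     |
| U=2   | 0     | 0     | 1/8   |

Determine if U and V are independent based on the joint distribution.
Marginal P(U) (row sums):
  P(U=0) = 3/8 + 0 + 0 = 3/8
  P(U=1) = 0 + 1/2 + 0 = 1/2
  P(U=2) = 0 + 0 + 1/8 = 1/8
Marginal P(V) (column sums):
  P(V=0) = 3/8 + 0 + 0 = 3/8
  P(V=1) = 0 + 1/2 + 0 = 1/2
  P(V=2) = 0 + 0 + 1/8 = 1/8

U and V are independent iff P(U=i,V=j) = P(U=i)·P(V=j) for every cell.
  P(U=0)·P(V=0) = 3/8 × 3/8 = 9/64, but P(U=0,V=0) = 3/8 ✗

No, U and V are not independent. Quantitatively, I(U;V) > 0:

H(U) = -[(3/8)·log₂(3/8) + (1/2)·log₂(1/2) + (1/8)·log₂(1/8)]
  = 0.5306 + 0.5000 + 0.3750
  = 1.4056 bits
H(V) = -[(3/8)·log₂(3/8) + (1/2)·log₂(1/2) + (1/8)·log₂(1/8)]
  = 0.5306 + 0.5000 + 0.3750
  = 1.4056 bits
H(U,V) = -[(3/8)·log₂(3/8) + (1/2)·log₂(1/2) + (1/8)·log₂(1/8)]
  = 0.5306 + 0.5000 + 0.3750
  = 1.4056 bits
I(U;V) = H(U) + H(V) - H(U,V) = 1.4056 + 1.4056 - 1.4056 = 1.4056 bits > 0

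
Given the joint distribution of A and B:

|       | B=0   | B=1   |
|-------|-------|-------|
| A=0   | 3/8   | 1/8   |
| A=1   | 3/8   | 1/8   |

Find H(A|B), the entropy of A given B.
Marginal P(B) (column sums):
  P(B=0) = 3/8 + 3/8 = 3/4
  P(B=1) = 1/8 + 1/8 = 1/4

H(A|B) = -Σ P(A,B)·log₂ P(A|B), where P(A|B) = P(A,B) / P(B)
  (A=0,B=0): P(A|B) = (3/8)/(3/4) = 1/2;  -(3/8)·log₂(1/2) = 0.3750
  (A=0,B=1): P(A|B) = (1/8)/(1/4) = 1/2;  -(1/8)·log₂(1/2) = 0.1250
  (A=1,B=0): P(A|B) = (3/8)/(3/4) = 1/2;  -(3/8)·log₂(1/2) = 0.3750
  (A=1,B=1): P(A|B) = (1/8)/(1/4) = 1/2;  -(1/8)·log₂(1/2) = 0.1250
H(A|B) = 0.3750 + 0.1250 + 0.3750 + 0.1250
  = 1.0000 bits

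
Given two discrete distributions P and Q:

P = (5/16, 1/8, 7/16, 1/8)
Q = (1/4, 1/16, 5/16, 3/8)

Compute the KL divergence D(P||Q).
D(P||Q) = Σ P(i) log₂(P(i)/Q(i))
  i=0: (5/16) × log₂((5/16)/(1/4)) = (5/16) × log₂(5/4) = 0.1006
  i=1: (1/8) × log₂((1/8)/(1/16)) = (1/8) × log₂(2) = 0.1250
  i=2: (7/16) × log₂((7/16)/(5/16)) = (7/16) × log₂(7/5) = 0.2124
  i=3: (1/8) × log₂((1/8)/(3/8)) = (1/8) × log₂(1/3) = -0.1981
D(P||Q) = 0.1006 + 0.1250 + 0.2124 - 0.1981
  = 0.2399 bits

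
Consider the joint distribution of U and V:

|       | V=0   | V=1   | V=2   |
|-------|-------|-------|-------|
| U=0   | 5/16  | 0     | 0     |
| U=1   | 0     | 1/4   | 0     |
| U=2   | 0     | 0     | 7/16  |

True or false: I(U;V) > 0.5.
Marginal P(U) (row sums):
  P(U=0) = 5/16 + 0 + 0 = 5/16
  P(U=1) = 0 + 1/4 + 0 = 1/4
  P(U=2) = 0 + 0 + 7/16 = 7/16
Marginal P(V) (column sums):
  P(V=0) = 5/16 + 0 + 0 = 5/16
  P(V=1) = 0 + 1/4 + 0 = 1/4
  P(V=2) = 0 + 0 + 7/16 = 7/16

H(U) = -[(5/16)·log₂(5/16) + (1/4)·log₂(1/4) + (7/16)·log₂(7/16)]
  = 0.5244 + 0.5000 + 0.5218
  = 1.5462 bits
H(V) = -[(5/16)·log₂(5/16) + (1/4)·log₂(1/4) + (7/16)·log₂(7/16)]
  = 0.5244 + 0.5000 + 0.5218
  = 1.5462 bits
H(U,V) = -[(5/16)·log₂(5/16) + (1/4)·log₂(1/4) + (7/16)·log₂(7/16)]
  = 0.5244 + 0.5000 + 0.5218
  = 1.5462 bits

I(U;V) = H(U) + H(V) - H(U,V)
  = 1.5462 + 1.5462 - 1.5462
  = 1.5462 bits

True. I(U;V) = 1.5462 bits, which is > 0.5 bits.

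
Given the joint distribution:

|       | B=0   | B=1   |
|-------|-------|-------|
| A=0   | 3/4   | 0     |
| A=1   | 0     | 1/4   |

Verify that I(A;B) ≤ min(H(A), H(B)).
Marginal P(A) (row sums):
  P(A=0) = 3/4 + 0 = 3/4
  P(A=1) = 0 + 1/4 = 1/4
Marginal P(B) (column sums):
  P(B=0) = 3/4 + 0 = 3/4
  P(B=1) = 0 + 1/4 = 1/4

H(A) = -[(3/4)·log₂(3/4) + (1/4)·log₂(1/4)]
  = 0.3113 + 0.5000
  = 0.8113 bits
H(B) = -[(3/4)·log₂(3/4) + (1/4)·log₂(1/4)]
  = 0.3113 + 0.5000
  = 0.8113 bits
H(A,B) = -[(3/4)·log₂(3/4) + (1/4)·log₂(1/4)]
  = 0.3113 + 0.5000
  = 0.8113 bits

I(A;B) = H(A) + H(B) - H(A,B)
  = 0.8113 + 0.8113 - 0.8113
  = 0.8113 bits

min(H(A), H(B)) = min(0.8113, 0.8113) = 0.8113 bits
Since 0.8113 ≤ 0.8113, the bound is satisfied ✓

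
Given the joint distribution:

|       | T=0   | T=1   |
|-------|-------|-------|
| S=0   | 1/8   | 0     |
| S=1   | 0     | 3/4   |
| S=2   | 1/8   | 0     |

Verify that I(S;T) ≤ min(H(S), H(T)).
Marginal P(S) (row sums):
  P(S=0) = 1/8 + 0 = 1/8
  P(S=1) = 0 + 3/4 = 3/4
  P(S=2) = 1/8 + 0 = 1/8
Marginal P(T) (column sums):
  P(T=0) = 1/8 + 0 + 1/8 = 1/4
  P(T=1) = 0 + 3/4 + 0 = 3/4

H(S) = -[(1/8)·log₂(1/8) + (3/4)·log₂(3/4) + (1/8)·log₂(1/8)]
  = 0.3750 + 0.3113 + 0.3750
  = 1.0613 bits
H(T) = -[(1/4)·log₂(1/4) + (3/4)·log₂(3/4)]
  = 0.5000 + 0.3113
  = 0.8113 bits
H(S,T) = -[(1/8)·log₂(1/8) + (3/4)·log₂(3/4) + (1/8)·log₂(1/8)]
  = 0.3750 + 0.3113 + 0.3750
  = 1.0613 bits

I(S;T) = H(S) + H(T) - H(S,T)
  = 1.0613 + 0.8113 - 1.0613
  = 0.8113 bits

min(H(S), H(T)) = min(1.0613, 0.8113) = 0.8113 bits
Since 0.8113 ≤ 0.8113, the bound is satisfied ✓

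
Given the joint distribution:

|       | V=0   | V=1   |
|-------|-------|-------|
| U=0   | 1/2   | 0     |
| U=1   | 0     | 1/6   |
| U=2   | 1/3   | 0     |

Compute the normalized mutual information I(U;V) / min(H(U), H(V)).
Marginal P(U) (row sums):
  P(U=0) = 1/2 + 0 = 1/2
  P(U=1) = 0 + 1/6 = 1/6
  P(U=2) = 1/3 + 0 = 1/3
Marginal P(V) (column sums):
  P(V=0) = 1/2 + 0 + 1/3 = 5/6
  P(V=1) = 0 + 1/6 + 0 = 1/6

H(U) = -[(1/2)·log₂(1/2) + (1/6)·log₂(1/6) + (1/3)·log₂(1/3)]
  = 0.5000 + 0.4308 + 0.5283
  = 1.4591 bits
H(V) = -[(5/6)·log₂(5/6) + (1/6)·log₂(1/6)]
  = 0.2192 + 0.4308
  = 0.6500 bits
H(U,V) = -[(1/2)·log₂(1/2) + (1/6)·log₂(1/6) + (1/3)·log₂(1/3)]
  = 0.5000 + 0.4308 + 0.5283
  = 1.4591 bits

I(U;V) = H(U) + H(V) - H(U,V)
  = 1.4591 + 0.6500 - 1.4591
  = 0.6500 bits

min(H(U), H(V)) = min(1.4591, 0.6500) = 0.6500 bits
Normalized MI = 0.6500 / 0.6500 = 1.0000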